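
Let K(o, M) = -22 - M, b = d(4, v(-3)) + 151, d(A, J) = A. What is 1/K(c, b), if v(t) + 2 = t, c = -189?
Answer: -1/177 ≈ -0.0056497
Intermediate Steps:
v(t) = -2 + t
b = 155 (b = 4 + 151 = 155)
1/K(c, b) = 1/(-22 - 1*155) = 1/(-22 - 155) = 1/(-177) = -1/177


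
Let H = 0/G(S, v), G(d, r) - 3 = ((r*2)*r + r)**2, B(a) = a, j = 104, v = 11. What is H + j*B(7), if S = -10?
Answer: 728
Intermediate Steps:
G(d, r) = 3 + (r + 2*r**2)**2 (G(d, r) = 3 + ((r*2)*r + r)**2 = 3 + ((2*r)*r + r)**2 = 3 + (2*r**2 + r)**2 = 3 + (r + 2*r**2)**2)
H = 0 (H = 0/(3 + 11**2*(1 + 2*11)**2) = 0/(3 + 121*(1 + 22)**2) = 0/(3 + 121*23**2) = 0/(3 + 121*529) = 0/(3 + 64009) = 0/64012 = 0*(1/64012) = 0)
H + j*B(7) = 0 + 104*7 = 0 + 728 = 728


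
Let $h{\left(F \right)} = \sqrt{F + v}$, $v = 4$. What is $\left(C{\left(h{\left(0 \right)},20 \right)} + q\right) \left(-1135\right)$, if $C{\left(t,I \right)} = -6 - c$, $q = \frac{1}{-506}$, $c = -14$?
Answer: $- \frac{4593345}{506} \approx -9077.8$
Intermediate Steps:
$q = - \frac{1}{506} \approx -0.0019763$
$h{\left(F \right)} = \sqrt{4 + F}$ ($h{\left(F \right)} = \sqrt{F + 4} = \sqrt{4 + F}$)
$C{\left(t,I \right)} = 8$ ($C{\left(t,I \right)} = -6 - -14 = -6 + 14 = 8$)
$\left(C{\left(h{\left(0 \right)},20 \right)} + q\right) \left(-1135\right) = \left(8 - \frac{1}{506}\right) \left(-1135\right) = \frac{4047}{506} \left(-1135\right) = - \frac{4593345}{506}$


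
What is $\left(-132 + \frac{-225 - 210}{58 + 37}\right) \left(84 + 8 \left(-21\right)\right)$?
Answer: $\frac{217980}{19} \approx 11473.0$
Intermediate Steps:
$\left(-132 + \frac{-225 - 210}{58 + 37}\right) \left(84 + 8 \left(-21\right)\right) = \left(-132 - \frac{435}{95}\right) \left(84 - 168\right) = \left(-132 - \frac{87}{19}\right) \left(-84\right) = \left(- \frac{2595}{19}\right) \left(-84\right) = \frac{217980}{19}$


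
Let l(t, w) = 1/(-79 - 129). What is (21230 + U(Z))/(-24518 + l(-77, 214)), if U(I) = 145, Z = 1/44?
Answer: -296400/339983 ≈ -0.87181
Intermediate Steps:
l(t, w) = -1/208 (l(t, w) = 1/(-208) = -1/208)
Z = 1/44 ≈ 0.022727
(21230 + U(Z))/(-24518 + l(-77, 214)) = (21230 + 145)/(-24518 - 1/208) = 21375/(-5099745/208) = 21375*(-208/5099745) = -296400/339983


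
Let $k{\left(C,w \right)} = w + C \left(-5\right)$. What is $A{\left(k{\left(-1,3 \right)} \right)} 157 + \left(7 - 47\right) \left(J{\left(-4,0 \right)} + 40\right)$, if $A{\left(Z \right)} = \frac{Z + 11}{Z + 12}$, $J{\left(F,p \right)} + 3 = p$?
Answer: $- \frac{26617}{20} \approx -1330.8$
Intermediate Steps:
$J{\left(F,p \right)} = -3 + p$
$k{\left(C,w \right)} = w - 5 C$
$A{\left(Z \right)} = \frac{11 + Z}{12 + Z}$
$A{\left(k{\left(-1,3 \right)} \right)} 157 + \left(7 - 47\right) \left(J{\left(-4,0 \right)} + 40\right) = \frac{11 + \left(3 - -5\right)}{12 + \left(3 - -5\right)} 157 + \left(7 - 47\right) \left(\left(-3 + 0\right) + 40\right) = \frac{11 + \left(3 + 5\right)}{12 + \left(3 + 5\right)} 157 - 40 \left(-3 + 40\right) = \frac{11 + 8}{12 + 8} \cdot 157 - 1480 = \frac{1}{20} \cdot 19 \cdot 157 - 1480 = \frac{19}{20} \cdot 157 - 1480 = \frac{2983}{20} - 1480 = - \frac{26617}{20}$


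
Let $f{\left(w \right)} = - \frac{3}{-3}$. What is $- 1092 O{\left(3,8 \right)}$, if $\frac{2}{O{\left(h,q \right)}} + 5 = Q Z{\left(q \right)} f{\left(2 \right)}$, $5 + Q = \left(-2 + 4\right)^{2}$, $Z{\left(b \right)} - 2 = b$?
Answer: $\frac{728}{5} \approx 145.6$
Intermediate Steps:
$Z{\left(b \right)} = 2 + b$
$f{\left(w \right)} = 1$ ($f{\left(w \right)} = \left(-3\right) \left(- \frac{1}{3}\right) = 1$)
$Q = -1$ ($Q = -5 + \left(-2 + 4\right)^{2} = -5 + 2^{2} = -5 + 4 = -1$)
$O{\left(h,q \right)} = \frac{2}{-7 - q}$ ($O{\left(h,q \right)} = \frac{2}{-5 + - (2 + q) 1} = \frac{2}{-5 + \left(-2 - q\right) 1} = \frac{2}{-5 - \left(2 + q\right)} = \frac{2}{-7 - q}$)
$- 1092 O{\left(3,8 \right)} = - 1092 \left(- \frac{2}{7 + 8}\right) = - 1092 \left(- \frac{2}{15}\right) = - 1092 \left(\left(-2\right) \frac{1}{15}\right) = \left(-1092\right) \left(- \frac{2}{15}\right) = \frac{728}{5}$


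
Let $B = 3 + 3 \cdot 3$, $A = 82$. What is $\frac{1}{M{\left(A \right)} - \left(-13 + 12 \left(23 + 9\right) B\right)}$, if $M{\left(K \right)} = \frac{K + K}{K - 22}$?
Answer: $- \frac{15}{68884} \approx -0.00021776$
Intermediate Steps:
$B = 12$ ($B = 3 + 9 = 12$)
$M{\left(K \right)} = \frac{2 K}{-22 + K}$
$\frac{1}{M{\left(A \right)} - \left(-13 + 12 \left(23 + 9\right) B\right)} = \frac{1}{2 \cdot 82 \frac{1}{-22 + 82} + \left(13 - 12 \left(23 + 9\right) 12\right)} = \frac{1}{2 \cdot 82 \cdot \frac{1}{60} + \left(13 - 12 \cdot 32 \cdot 12\right)} = \frac{1}{2 \cdot 82 \cdot \frac{1}{60} + \left(13 - 4608\right)} = \frac{1}{\frac{41}{15} + \left(13 - 4608\right)} = \frac{1}{\frac{41}{15} - 4595} = \frac{1}{- \frac{68884}{15}} = - \frac{15}{68884}$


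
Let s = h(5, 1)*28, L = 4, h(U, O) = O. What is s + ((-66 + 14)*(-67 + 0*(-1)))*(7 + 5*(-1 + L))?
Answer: 76676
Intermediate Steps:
s = 28 (s = 1*28 = 28)
s + ((-66 + 14)*(-67 + 0*(-1)))*(7 + 5*(-1 + L)) = 28 + ((-66 + 14)*(-67 + 0*(-1)))*(7 + 5*(-1 + 4)) = 28 + (-52*(-67 + 0))*(7 + 5*3) = 28 + (-52*(-67))*(7 + 15) = 28 + 3484*22 = 28 + 76648 = 76676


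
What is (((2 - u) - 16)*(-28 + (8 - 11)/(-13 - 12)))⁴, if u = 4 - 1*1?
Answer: 19711823322237601/390625 ≈ 5.0462e+10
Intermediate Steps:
u = 3 (u = 4 - 1 = 3)
(((2 - u) - 16)*(-28 + (8 - 11)/(-13 - 12)))⁴ = (((2 - 1*3) - 16)*(-28 + (8 - 11)/(-13 - 12)))⁴ = (((2 - 3) - 16)*(-28 - 3/(-25)))⁴ = ((-1 - 16)*(-28 - 3*(-1/25)))⁴ = (-17*(-28 + 3/25))⁴ = (-17*(-697/25))⁴ = (11849/25)⁴ = 19711823322237601/390625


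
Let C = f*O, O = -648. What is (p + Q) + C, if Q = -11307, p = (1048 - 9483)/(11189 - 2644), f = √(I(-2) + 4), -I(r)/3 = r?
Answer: -19325350/1709 - 648*√10 ≈ -13357.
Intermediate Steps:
I(r) = -3*r
f = √10 (f = √(-3*(-2) + 4) = √(6 + 4) = √10 ≈ 3.1623)
C = -648*√10 (C = √10*(-648) = -648*√10 ≈ -2049.2)
p = -1687/1709 (p = -8435/8545 = -8435*1/8545 = -1687/1709 ≈ -0.98713)
(p + Q) + C = (-1687/1709 - 11307) - 648*√10 = -19325350/1709 - 648*√10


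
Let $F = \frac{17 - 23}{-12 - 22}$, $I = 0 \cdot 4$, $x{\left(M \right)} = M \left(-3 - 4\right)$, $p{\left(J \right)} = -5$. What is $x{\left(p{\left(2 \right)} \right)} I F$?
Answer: $0$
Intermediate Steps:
$x{\left(M \right)} = - 7 M$ ($x{\left(M \right)} = M \left(-7\right) = - 7 M$)
$I = 0$
$F = \frac{3}{17}$ ($F = - \frac{6}{-34} = \left(-6\right) \left(- \frac{1}{34}\right) = \frac{3}{17} \approx 0.17647$)
$x{\left(p{\left(2 \right)} \right)} I F = \left(-7\right) \left(-5\right) 0 \cdot \frac{3}{17} = 35 \cdot 0 \cdot \frac{3}{17} = 0 \cdot \frac{3}{17} = 0$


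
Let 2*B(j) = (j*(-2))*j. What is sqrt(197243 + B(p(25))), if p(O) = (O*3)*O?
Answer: I*sqrt(3318382) ≈ 1821.6*I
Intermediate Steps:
p(O) = 3*O**2 (p(O) = (3*O)*O = 3*O**2)
B(j) = -j**2 (B(j) = ((j*(-2))*j)/2 = ((-2*j)*j)/2 = (-2*j**2)/2 = -j**2)
sqrt(197243 + B(p(25))) = sqrt(197243 - (3*25**2)**2) = sqrt(197243 - (3*625)**2) = sqrt(197243 - 1*1875**2) = sqrt(197243 - 1*3515625) = sqrt(197243 - 3515625) = sqrt(-3318382) = I*sqrt(3318382)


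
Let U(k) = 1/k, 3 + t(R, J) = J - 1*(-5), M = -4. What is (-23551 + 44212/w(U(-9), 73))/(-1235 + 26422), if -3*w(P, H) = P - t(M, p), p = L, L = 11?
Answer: -792647/1486033 ≈ -0.53340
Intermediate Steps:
p = 11
t(R, J) = 2 + J (t(R, J) = -3 + (J - 1*(-5)) = -3 + (J + 5) = -3 + (5 + J) = 2 + J)
w(P, H) = 13/3 - P/3 (w(P, H) = -(P - (2 + 11))/3 = -(P - 1*13)/3 = -(P - 13)/3 = -(-13 + P)/3 = 13/3 - P/3)
(-23551 + 44212/w(U(-9), 73))/(-1235 + 26422) = (-23551 + 44212/(13/3 - ⅓/(-9)))/(-1235 + 26422) = (-23551 + 44212/(13/3 - ⅓*(-⅑)))/25187 = (-23551 + 44212/(13/3 + 1/27))*(1/25187) = (-23551 + 44212/(118/27))*(1/25187) = (-23551 + 44212*(27/118))*(1/25187) = (-23551 + 596862/59)*(1/25187) = -792647/59*1/25187 = -792647/1486033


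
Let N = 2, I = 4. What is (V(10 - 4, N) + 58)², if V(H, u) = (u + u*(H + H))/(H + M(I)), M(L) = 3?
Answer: 300304/81 ≈ 3707.5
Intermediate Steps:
V(H, u) = (u + 2*H*u)/(3 + H) (V(H, u) = (u + u*(H + H))/(H + 3) = (u + u*(2*H))/(3 + H) = (u + 2*H*u)/(3 + H))
(V(10 - 4, N) + 58)² = (2*(1 + 2*(10 - 4))/(3 + (10 - 4)) + 58)² = (2*(1 + 2*6)/(3 + 6) + 58)² = (2*(1 + 12)/9 + 58)² = (2*(⅑)*13 + 58)² = (26/9 + 58)² = (548/9)² = 300304/81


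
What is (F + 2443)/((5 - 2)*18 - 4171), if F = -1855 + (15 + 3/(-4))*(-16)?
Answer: -360/4117 ≈ -0.087442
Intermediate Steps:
F = -2083 (F = -1855 + (15 + 3*(-¼))*(-16) = -1855 + (15 - ¾)*(-16) = -1855 + (57/4)*(-16) = -1855 - 228 = -2083)
(F + 2443)/((5 - 2)*18 - 4171) = (-2083 + 2443)/((5 - 2)*18 - 4171) = 360/(3*18 - 4171) = 360/(54 - 4171) = 360/(-4117) = 360*(-1/4117) = -360/4117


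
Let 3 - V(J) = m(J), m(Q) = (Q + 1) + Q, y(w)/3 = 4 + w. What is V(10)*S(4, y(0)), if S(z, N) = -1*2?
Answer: 36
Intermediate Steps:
y(w) = 12 + 3*w (y(w) = 3*(4 + w) = 12 + 3*w)
m(Q) = 1 + 2*Q (m(Q) = (1 + Q) + Q = 1 + 2*Q)
V(J) = 2 - 2*J (V(J) = 3 - (1 + 2*J) = 3 + (-1 - 2*J) = 2 - 2*J)
S(z, N) = -2
V(10)*S(4, y(0)) = (2 - 2*10)*(-2) = (2 - 20)*(-2) = -18*(-2) = 36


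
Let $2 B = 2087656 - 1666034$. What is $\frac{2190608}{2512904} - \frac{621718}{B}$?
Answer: $- \frac{137564173248}{66218475643} \approx -2.0774$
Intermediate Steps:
$B = 210811$ ($B = \frac{2087656 - 1666034}{2} = \frac{1}{2} \cdot 421622 = 210811$)
$\frac{2190608}{2512904} - \frac{621718}{B} = \frac{2190608}{2512904} - \frac{621718}{210811} = 2190608 \cdot \frac{1}{2512904} - \frac{621718}{210811} = \frac{273826}{314113} - \frac{621718}{210811} = - \frac{137564173248}{66218475643}$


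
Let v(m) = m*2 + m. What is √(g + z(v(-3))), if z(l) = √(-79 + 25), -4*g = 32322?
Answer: √(-32322 + 12*I*√6)/2 ≈ 0.040874 + 89.892*I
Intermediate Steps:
g = -16161/2 (g = -¼*32322 = -16161/2 ≈ -8080.5)
v(m) = 3*m (v(m) = 2*m + m = 3*m)
z(l) = 3*I*√6 (z(l) = √(-54) = 3*I*√6)
√(g + z(v(-3))) = √(-16161/2 + 3*I*√6)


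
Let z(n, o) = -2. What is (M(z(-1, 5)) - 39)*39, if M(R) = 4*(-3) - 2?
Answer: -2067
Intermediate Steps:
M(R) = -14 (M(R) = -12 - 2 = -14)
(M(z(-1, 5)) - 39)*39 = (-14 - 39)*39 = -53*39 = -2067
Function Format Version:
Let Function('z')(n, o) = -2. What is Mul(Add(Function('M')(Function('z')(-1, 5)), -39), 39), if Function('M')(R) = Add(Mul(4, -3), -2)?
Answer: -2067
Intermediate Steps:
Function('M')(R) = -14 (Function('M')(R) = Add(-12, -2) = -14)
Mul(Add(Function('M')(Function('z')(-1, 5)), -39), 39) = Mul(Add(-14, -39), 39) = Mul(-53, 39) = -2067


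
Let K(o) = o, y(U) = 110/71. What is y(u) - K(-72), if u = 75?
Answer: 5222/71 ≈ 73.549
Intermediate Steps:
y(U) = 110/71 (y(U) = 110*(1/71) = 110/71)
y(u) - K(-72) = 110/71 - 1*(-72) = 110/71 + 72 = 5222/71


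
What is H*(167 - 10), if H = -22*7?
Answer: -24178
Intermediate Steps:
H = -154
H*(167 - 10) = -154*(167 - 10) = -154*157 = -24178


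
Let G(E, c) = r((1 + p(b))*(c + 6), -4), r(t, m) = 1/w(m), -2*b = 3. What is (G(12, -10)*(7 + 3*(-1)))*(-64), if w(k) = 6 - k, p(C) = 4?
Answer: -128/5 ≈ -25.600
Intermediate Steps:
b = -3/2 (b = -½*3 = -3/2 ≈ -1.5000)
r(t, m) = 1/(6 - m)
G(E, c) = ⅒ (G(E, c) = -1/(-6 - 4) = -1/(-10) = -1*(-⅒) = ⅒)
(G(12, -10)*(7 + 3*(-1)))*(-64) = ((7 + 3*(-1))/10)*(-64) = ((7 - 3)/10)*(-64) = ((⅒)*4)*(-64) = (⅖)*(-64) = -128/5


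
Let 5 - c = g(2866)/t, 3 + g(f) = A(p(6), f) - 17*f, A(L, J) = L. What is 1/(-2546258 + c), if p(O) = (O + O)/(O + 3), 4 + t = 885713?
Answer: -2657127/6765717448960 ≈ -3.9273e-7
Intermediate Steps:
t = 885709 (t = -4 + 885713 = 885709)
p(O) = 2*O/(3 + O) (p(O) = (2*O)/(3 + O) = 2*O/(3 + O))
g(f) = -5/3 - 17*f (g(f) = -3 + (2*6/(3 + 6) - 17*f) = -3 + (2*6/9 - 17*f) = -3 + (2*6*(⅑) - 17*f) = -3 + (4/3 - 17*f) = -5/3 - 17*f)
c = 13431806/2657127 (c = 5 - (-5/3 - 17*2866)/885709 = 5 - (-5/3 - 48722)/885709 = 5 - (-146171)/(3*885709) = 5 - 1*(-146171/2657127) = 5 + 146171/2657127 = 13431806/2657127 ≈ 5.0550)
1/(-2546258 + c) = 1/(-2546258 + 13431806/2657127) = 1/(-6765717448960/2657127) = -2657127/6765717448960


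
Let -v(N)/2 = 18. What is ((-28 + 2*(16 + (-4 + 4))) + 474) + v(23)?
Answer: 442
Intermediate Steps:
v(N) = -36 (v(N) = -2*18 = -36)
((-28 + 2*(16 + (-4 + 4))) + 474) + v(23) = ((-28 + 2*(16 + (-4 + 4))) + 474) - 36 = ((-28 + 2*(16 + 0)) + 474) - 36 = ((-28 + 2*16) + 474) - 36 = ((-28 + 32) + 474) - 36 = (4 + 474) - 36 = 478 - 36 = 442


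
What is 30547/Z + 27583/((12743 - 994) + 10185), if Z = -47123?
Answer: 629775811/1033595882 ≈ 0.60931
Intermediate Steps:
30547/Z + 27583/((12743 - 994) + 10185) = 30547/(-47123) + 27583/((12743 - 994) + 10185) = 30547*(-1/47123) + 27583/(11749 + 10185) = -30547/47123 + 27583/21934 = 629775811/1033595882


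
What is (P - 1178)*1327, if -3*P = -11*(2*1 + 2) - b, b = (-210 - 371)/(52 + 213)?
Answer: -409348979/265 ≈ -1.5447e+6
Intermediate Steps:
b = -581/265 ≈ -2.1925
P = 3693/265 (P = -(-11*(2*1 + 2) - 1*(-581/265))/3 = -(-11*(2 + 2) + 581/265)/3 = -(-11*4 + 581/265)/3 = -(-44 + 581/265)/3 = -⅓*(-11079/265) = 3693/265 ≈ 13.936)
(P - 1178)*1327 = (3693/265 - 1178)*1327 = -308477/265*1327 = -409348979/265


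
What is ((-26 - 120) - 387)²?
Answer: 284089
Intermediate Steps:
((-26 - 120) - 387)² = (-146 - 387)² = (-533)² = 284089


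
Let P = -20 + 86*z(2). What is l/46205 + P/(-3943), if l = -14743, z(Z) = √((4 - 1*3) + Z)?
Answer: -57207549/182186315 - 86*√3/3943 ≈ -0.35178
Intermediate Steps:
z(Z) = √(1 + Z) (z(Z) = √((4 - 3) + Z) = √(1 + Z))
P = -20 + 86*√3 (P = -20 + 86*√(1 + 2) = -20 + 86*√3 ≈ 128.96)
l/46205 + P/(-3943) = -14743/46205 + (-20 + 86*√3)/(-3943) = -14743*1/46205 + (-20 + 86*√3)*(-1/3943) = -14743/46205 + (20/3943 - 86*√3/3943) = -57207549/182186315 - 86*√3/3943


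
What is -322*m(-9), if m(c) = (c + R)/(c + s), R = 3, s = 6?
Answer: -644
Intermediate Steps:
m(c) = (3 + c)/(6 + c) (m(c) = (c + 3)/(c + 6) = (3 + c)/(6 + c))
-322*m(-9) = -322*(3 - 9)/(6 - 9) = -322*(-6)/(-3) = -(-322)*(-6)/3 = -322*2 = -644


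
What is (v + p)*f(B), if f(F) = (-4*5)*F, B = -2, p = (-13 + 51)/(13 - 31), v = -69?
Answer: -25600/9 ≈ -2844.4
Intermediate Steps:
p = -19/9 (p = 38/(-18) = 38*(-1/18) = -19/9 ≈ -2.1111)
f(F) = -20*F
(v + p)*f(B) = (-69 - 19/9)*(-20*(-2)) = -640/9*40 = -25600/9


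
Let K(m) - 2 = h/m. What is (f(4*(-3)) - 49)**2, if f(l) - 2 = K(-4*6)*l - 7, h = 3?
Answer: 23409/4 ≈ 5852.3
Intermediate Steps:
K(m) = 2 + 3/m
f(l) = -5 + 15*l/8 (f(l) = 2 + ((2 + 3/((-4*6)))*l - 7) = 2 + ((2 + 3/(-24))*l - 7) = 2 + ((2 + 3*(-1/24))*l - 7) = 2 + ((2 - 1/8)*l - 7) = 2 + (15*l/8 - 7) = 2 + (-7 + 15*l/8) = -5 + 15*l/8)
(f(4*(-3)) - 49)**2 = ((-5 + 15*(4*(-3))/8) - 49)**2 = ((-5 + (15/8)*(-12)) - 49)**2 = ((-5 - 45/2) - 49)**2 = (-55/2 - 49)**2 = (-153/2)**2 = 23409/4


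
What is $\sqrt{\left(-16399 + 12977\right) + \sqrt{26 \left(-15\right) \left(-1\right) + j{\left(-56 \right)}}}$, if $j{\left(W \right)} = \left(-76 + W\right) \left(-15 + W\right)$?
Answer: $\sqrt{-3422 + \sqrt{9762}} \approx 57.647 i$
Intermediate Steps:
$\sqrt{\left(-16399 + 12977\right) + \sqrt{26 \left(-15\right) \left(-1\right) + j{\left(-56 \right)}}} = \sqrt{\left(-16399 + 12977\right) + \sqrt{26 \left(-15\right) \left(-1\right) + \left(1140 + \left(-56\right)^{2} - -5096\right)}} = \sqrt{-3422 + \sqrt{\left(-390\right) \left(-1\right) + \left(1140 + 3136 + 5096\right)}} = \sqrt{-3422 + \sqrt{390 + 9372}} = \sqrt{-3422 + \sqrt{9762}}$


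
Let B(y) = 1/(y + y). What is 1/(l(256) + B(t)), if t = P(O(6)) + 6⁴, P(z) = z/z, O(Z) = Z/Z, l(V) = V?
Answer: 2594/664065 ≈ 0.0039062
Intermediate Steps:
O(Z) = 1
P(z) = 1
t = 1297 (t = 1 + 6⁴ = 1 + 1296 = 1297)
B(y) = 1/(2*y)
1/(l(256) + B(t)) = 1/(256 + (½)/1297) = 1/(256 + (½)*(1/1297)) = 1/(256 + 1/2594) = 1/(664065/2594) = 2594/664065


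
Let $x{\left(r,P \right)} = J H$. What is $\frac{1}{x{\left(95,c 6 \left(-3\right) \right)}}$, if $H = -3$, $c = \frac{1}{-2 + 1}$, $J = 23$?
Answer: $- \frac{1}{69} \approx -0.014493$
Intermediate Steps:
$c = -1$ ($c = \frac{1}{-1} = -1$)
$x{\left(r,P \right)} = -69$ ($x{\left(r,P \right)} = 23 \left(-3\right) = -69$)
$\frac{1}{x{\left(95,c 6 \left(-3\right) \right)}} = \frac{1}{-69} = - \frac{1}{69}$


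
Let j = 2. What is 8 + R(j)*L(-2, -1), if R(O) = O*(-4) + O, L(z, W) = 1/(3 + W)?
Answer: 5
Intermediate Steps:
R(O) = -3*O (R(O) = -4*O + O = -3*O)
8 + R(j)*L(-2, -1) = 8 + (-3*2)/(3 - 1) = 8 - 6/2 = 8 - 6*½ = 8 - 3 = 5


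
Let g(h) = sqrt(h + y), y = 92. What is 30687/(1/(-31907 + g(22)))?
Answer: -979130109 + 30687*sqrt(114) ≈ -9.7880e+8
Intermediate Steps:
g(h) = sqrt(92 + h) (g(h) = sqrt(h + 92) = sqrt(92 + h))
30687/(1/(-31907 + g(22))) = 30687/(1/(-31907 + sqrt(92 + 22))) = 30687/(1/(-31907 + sqrt(114))) = 30687*(-31907 + sqrt(114)) = -979130109 + 30687*sqrt(114)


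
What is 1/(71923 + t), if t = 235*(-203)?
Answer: 1/24218 ≈ 4.1292e-5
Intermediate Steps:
t = -47705
1/(71923 + t) = 1/(71923 - 47705) = 1/24218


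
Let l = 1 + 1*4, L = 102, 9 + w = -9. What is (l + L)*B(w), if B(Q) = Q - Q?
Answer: 0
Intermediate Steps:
w = -18 (w = -9 - 9 = -18)
B(Q) = 0
l = 5 (l = 1 + 4 = 5)
(l + L)*B(w) = (5 + 102)*0 = 107*0 = 0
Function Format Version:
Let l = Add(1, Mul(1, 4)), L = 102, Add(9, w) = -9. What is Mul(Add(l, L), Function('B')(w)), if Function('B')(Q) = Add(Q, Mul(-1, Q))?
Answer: 0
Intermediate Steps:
w = -18 (w = Add(-9, -9) = -18)
Function('B')(Q) = 0
l = 5 (l = Add(1, 4) = 5)
Mul(Add(l, L), Function('B')(w)) = Mul(Add(5, 102), 0) = Mul(107, 0) = 0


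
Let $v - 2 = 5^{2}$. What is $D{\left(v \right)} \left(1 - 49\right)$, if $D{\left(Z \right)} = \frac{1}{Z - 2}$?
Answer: $- \frac{48}{25} \approx -1.92$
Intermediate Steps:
$v = 27$ ($v = 2 + 5^{2} = 2 + 25 = 27$)
$D{\left(Z \right)} = \frac{1}{-2 + Z}$
$D{\left(v \right)} \left(1 - 49\right) = \frac{1 - 49}{-2 + 27} = \frac{1}{25} \left(-48\right) = - \frac{48}{25}$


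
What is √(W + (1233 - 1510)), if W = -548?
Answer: 5*I*√33 ≈ 28.723*I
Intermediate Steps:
√(W + (1233 - 1510)) = √(-548 + (1233 - 1510)) = √(-548 - 277) = √(-825) = 5*I*√33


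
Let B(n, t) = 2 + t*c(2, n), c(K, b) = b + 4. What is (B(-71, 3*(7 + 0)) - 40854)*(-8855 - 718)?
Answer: 404545407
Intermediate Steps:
c(K, b) = 4 + b
B(n, t) = 2 + t*(4 + n)
(B(-71, 3*(7 + 0)) - 40854)*(-8855 - 718) = ((2 + (3*(7 + 0))*(4 - 71)) - 40854)*(-8855 - 718) = ((2 + (3*7)*(-67)) - 40854)*(-9573) = ((2 + 21*(-67)) - 40854)*(-9573) = ((2 - 1407) - 40854)*(-9573) = (-1405 - 40854)*(-9573) = -42259*(-9573) = 404545407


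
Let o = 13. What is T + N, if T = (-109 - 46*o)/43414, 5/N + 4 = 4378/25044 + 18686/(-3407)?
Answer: -272615535005/492659572594 ≈ -0.55335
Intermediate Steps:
N = -42662454/79435597 (N = 5/(-4 + (4378/25044 + 18686/(-3407))) = 5/(-4 + (4378*(1/25044) + 18686*(-1/3407))) = 5/(-4 + (2189/12522 - 18686/3407)) = 5/(-4 - 226528169/42662454) = 5/(-397177985/42662454) = 5*(-42662454/397177985) = -42662454/79435597 ≈ -0.53707)
T = -101/6202 (T = (-109 - 46*13)/43414 = (-109 - 598)*(1/43414) = -707*1/43414 = -101/6202 ≈ -0.016285)
T + N = -101/6202 - 42662454/79435597 = -272615535005/492659572594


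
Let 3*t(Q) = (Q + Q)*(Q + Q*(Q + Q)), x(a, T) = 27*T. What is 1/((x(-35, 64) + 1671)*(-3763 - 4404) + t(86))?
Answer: -3/80719883 ≈ -3.7166e-8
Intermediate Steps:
t(Q) = 2*Q*(Q + 2*Q²)/3 (t(Q) = ((Q + Q)*(Q + Q*(Q + Q)))/3 = ((2*Q)*(Q + Q*(2*Q)))/3 = ((2*Q)*(Q + 2*Q²))/3 = (2*Q*(Q + 2*Q²))/3 = 2*Q*(Q + 2*Q²)/3)
1/((x(-35, 64) + 1671)*(-3763 - 4404) + t(86)) = 1/((27*64 + 1671)*(-3763 - 4404) + (⅔)*86²*(1 + 2*86)) = 1/((1728 + 1671)*(-8167) + (⅔)*7396*(1 + 172)) = 1/(3399*(-8167) + (⅔)*7396*173) = 1/(-27759633 + 2559016/3) = 1/(-80719883/3) = -3/80719883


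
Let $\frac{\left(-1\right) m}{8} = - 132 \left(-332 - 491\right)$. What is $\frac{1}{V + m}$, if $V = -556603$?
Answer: $- \frac{1}{1425691} \approx -7.0141 \cdot 10^{-7}$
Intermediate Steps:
$m = -869088$ ($m = - 8 \left(- 132 \left(-332 - 491\right)\right) = - 8 \left(\left(-132\right) \left(-823\right)\right) = \left(-8\right) 108636 = -869088$)
$\frac{1}{V + m} = \frac{1}{-556603 - 869088} = \frac{1}{-1425691} = - \frac{1}{1425691}$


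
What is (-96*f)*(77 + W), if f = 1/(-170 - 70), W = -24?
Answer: 106/5 ≈ 21.200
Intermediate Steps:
f = -1/240 (f = 1/(-240) = -1/240 ≈ -0.0041667)
(-96*f)*(77 + W) = (-96*(-1/240))*(77 - 24) = (⅖)*53 = 106/5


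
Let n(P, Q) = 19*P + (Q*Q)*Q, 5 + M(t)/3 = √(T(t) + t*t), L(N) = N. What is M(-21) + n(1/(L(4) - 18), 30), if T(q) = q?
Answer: 377771/14 + 6*√105 ≈ 27045.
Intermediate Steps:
M(t) = -15 + 3*√(t + t²) (M(t) = -15 + 3*√(t + t*t) = -15 + 3*√(t + t²))
n(P, Q) = Q³ + 19*P (n(P, Q) = 19*P + Q²*Q = 19*P + Q³ = Q³ + 19*P)
M(-21) + n(1/(L(4) - 18), 30) = (-15 + 3*√(-21*(1 - 21))) + (30³ + 19/(4 - 18)) = (-15 + 3*√(-21*(-20))) + (27000 + 19/(-14)) = (-15 + 3*√420) + (27000 + 19*(-1/14)) = (-15 + 3*(2*√105)) + (27000 - 19/14) = (-15 + 6*√105) + 377981/14 = 377771/14 + 6*√105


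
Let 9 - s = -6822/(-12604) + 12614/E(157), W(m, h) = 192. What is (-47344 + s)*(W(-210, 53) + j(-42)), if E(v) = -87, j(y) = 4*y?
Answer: -103493412476/91379 ≈ -1.1326e+6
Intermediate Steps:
s = 84131137/548274 (s = 9 - (-6822/(-12604) + 12614/(-87)) = 9 - (-6822*(-1/12604) + 12614*(-1/87)) = 9 - (3411/6302 - 12614/87) = 9 - 1*(-79196671/548274) = 9 + 79196671/548274 = 84131137/548274 ≈ 153.45)
(-47344 + s)*(W(-210, 53) + j(-42)) = (-47344 + 84131137/548274)*(192 + 4*(-42)) = -25873353119*(192 - 168)/548274 = -25873353119/548274*24 = -103493412476/91379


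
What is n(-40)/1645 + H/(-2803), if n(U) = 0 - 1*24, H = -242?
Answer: 330818/4610935 ≈ 0.071746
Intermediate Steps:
n(U) = -24 (n(U) = 0 - 24 = -24)
n(-40)/1645 + H/(-2803) = -24/1645 - 242/(-2803) = -24*1/1645 - 242*(-1/2803) = -24/1645 + 242/2803 = 330818/4610935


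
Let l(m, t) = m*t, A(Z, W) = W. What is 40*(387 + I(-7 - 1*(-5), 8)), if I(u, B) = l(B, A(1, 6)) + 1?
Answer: 17440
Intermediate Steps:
I(u, B) = 1 + 6*B (I(u, B) = B*6 + 1 = 6*B + 1 = 1 + 6*B)
40*(387 + I(-7 - 1*(-5), 8)) = 40*(387 + (1 + 6*8)) = 40*(387 + (1 + 48)) = 40*(387 + 49) = 40*436 = 17440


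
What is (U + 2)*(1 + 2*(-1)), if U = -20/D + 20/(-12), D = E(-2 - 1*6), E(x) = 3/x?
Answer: -161/3 ≈ -53.667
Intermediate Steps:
D = -3/8 (D = 3/(-2 - 1*6) = 3/(-2 - 6) = 3/(-8) = 3*(-⅛) = -3/8 ≈ -0.37500)
U = 155/3 (U = -20/(-3/8) + 20/(-12) = -20*(-8/3) + 20*(-1/12) = 160/3 - 5/3 = 155/3 ≈ 51.667)
(U + 2)*(1 + 2*(-1)) = (155/3 + 2)*(1 + 2*(-1)) = 161*(1 - 2)/3 = (161/3)*(-1) = -161/3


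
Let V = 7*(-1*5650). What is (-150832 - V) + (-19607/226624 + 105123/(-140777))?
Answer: -3550305955748527/31903446848 ≈ -1.1128e+5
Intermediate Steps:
V = -39550 (V = 7*(-5650) = -39550)
(-150832 - V) + (-19607/226624 + 105123/(-140777)) = (-150832 - 1*(-39550)) + (-19607/226624 + 105123/(-140777)) = (-150832 + 39550) + (-19607*1/226624 + 105123*(-1/140777)) = -111282 + (-19607/226624 - 105123/140777) = -111282 - 26583609391/31903446848 = -3550305955748527/31903446848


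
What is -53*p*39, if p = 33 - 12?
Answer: -43407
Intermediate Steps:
p = 21
-53*p*39 = -53*21*39 = -1113*39 = -43407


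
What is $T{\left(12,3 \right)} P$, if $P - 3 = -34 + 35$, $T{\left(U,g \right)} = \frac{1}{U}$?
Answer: $\frac{1}{3} \approx 0.33333$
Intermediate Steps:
$P = 4$ ($P = 3 + \left(-34 + 35\right) = 3 + 1 = 4$)
$T{\left(12,3 \right)} P = \frac{1}{12} \cdot 4 = \frac{1}{3}$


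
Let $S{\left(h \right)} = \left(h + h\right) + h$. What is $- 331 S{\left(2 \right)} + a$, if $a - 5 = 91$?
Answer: $-1890$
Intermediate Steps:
$S{\left(h \right)} = 3 h$ ($S{\left(h \right)} = 2 h + h = 3 h$)
$a = 96$ ($a = 5 + 91 = 96$)
$- 331 S{\left(2 \right)} + a = - 331 \cdot 3 \cdot 2 + 96 = \left(-331\right) 6 + 96 = -1986 + 96 = -1890$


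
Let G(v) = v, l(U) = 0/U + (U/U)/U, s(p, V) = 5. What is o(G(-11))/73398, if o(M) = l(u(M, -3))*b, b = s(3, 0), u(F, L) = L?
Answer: -5/220194 ≈ -2.2707e-5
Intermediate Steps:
l(U) = 1/U (l(U) = 0 + 1/U = 1/U)
b = 5
o(M) = -5/3 (o(M) = 5/(-3) = -⅓*5 = -5/3)
o(G(-11))/73398 = -5/3/73398 = -5/3*1/73398 = -5/220194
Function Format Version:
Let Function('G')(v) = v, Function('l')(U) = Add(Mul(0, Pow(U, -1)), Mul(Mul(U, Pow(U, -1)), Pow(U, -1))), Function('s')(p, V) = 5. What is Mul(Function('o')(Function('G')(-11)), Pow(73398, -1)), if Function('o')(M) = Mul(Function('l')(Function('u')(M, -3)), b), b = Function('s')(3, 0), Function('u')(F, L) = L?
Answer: Rational(-5, 220194) ≈ -2.2707e-5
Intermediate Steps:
Function('l')(U) = Pow(U, -1) (Function('l')(U) = Add(0, Mul(1, Pow(U, -1))) = Add(0, Pow(U, -1)) = Pow(U, -1))
b = 5
Function('o')(M) = Rational(-5, 3) (Function('o')(M) = Mul(Pow(-3, -1), 5) = Mul(Rational(-1, 3), 5) = Rational(-5, 3))
Mul(Function('o')(Function('G')(-11)), Pow(73398, -1)) = Mul(Rational(-5, 3), Pow(73398, -1)) = Mul(Rational(-5, 3), Rational(1, 73398)) = Rational(-5, 220194)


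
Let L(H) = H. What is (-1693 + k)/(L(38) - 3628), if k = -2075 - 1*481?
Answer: 4249/3590 ≈ 1.1836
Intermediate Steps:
k = -2556 (k = -2075 - 481 = -2556)
(-1693 + k)/(L(38) - 3628) = (-1693 - 2556)/(38 - 3628) = -4249/(-3590) = -4249*(-1/3590) = 4249/3590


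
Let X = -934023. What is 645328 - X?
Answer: 1579351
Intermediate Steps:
645328 - X = 645328 - 1*(-934023) = 645328 + 934023 = 1579351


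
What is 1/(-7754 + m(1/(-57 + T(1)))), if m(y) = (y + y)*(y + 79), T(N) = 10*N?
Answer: -2209/17136010 ≈ -0.00012891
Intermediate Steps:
m(y) = 2*y*(79 + y) (m(y) = (2*y)*(79 + y) = 2*y*(79 + y))
1/(-7754 + m(1/(-57 + T(1)))) = 1/(-7754 + 2*(79 + 1/(-57 + 10*1))/(-57 + 10*1)) = 1/(-7754 + 2*(79 + 1/(-57 + 10))/(-57 + 10)) = 1/(-7754 + 2*(79 + 1/(-47))/(-47)) = 1/(-7754 + 2*(-1/47)*(79 - 1/47)) = 1/(-7754 + 2*(-1/47)*(3712/47)) = 1/(-7754 - 7424/2209) = 1/(-17136010/2209) = -2209/17136010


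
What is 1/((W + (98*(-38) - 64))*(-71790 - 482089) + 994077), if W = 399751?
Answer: -1/219314596400 ≈ -4.5597e-12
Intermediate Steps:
1/((W + (98*(-38) - 64))*(-71790 - 482089) + 994077) = 1/((399751 + (98*(-38) - 64))*(-71790 - 482089) + 994077) = 1/((399751 + (-3724 - 64))*(-553879) + 994077) = 1/((399751 - 3788)*(-553879) + 994077) = 1/(395963*(-553879) + 994077) = 1/(-219315590477 + 994077) = 1/(-219314596400) = -1/219314596400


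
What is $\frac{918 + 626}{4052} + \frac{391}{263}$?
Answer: $\frac{497601}{266419} \approx 1.8677$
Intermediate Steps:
$\frac{918 + 626}{4052} + \frac{391}{263} = 1544 \cdot \frac{1}{4052} + 391 \cdot \frac{1}{263} = \frac{386}{1013} + \frac{391}{263} = \frac{497601}{266419}$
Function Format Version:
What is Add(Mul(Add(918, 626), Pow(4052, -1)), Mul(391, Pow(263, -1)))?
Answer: Rational(497601, 266419) ≈ 1.8677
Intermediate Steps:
Add(Mul(Add(918, 626), Pow(4052, -1)), Mul(391, Pow(263, -1))) = Add(Mul(1544, Rational(1, 4052)), Mul(391, Rational(1, 263))) = Add(Rational(386, 1013), Rational(391, 263)) = Rational(497601, 266419)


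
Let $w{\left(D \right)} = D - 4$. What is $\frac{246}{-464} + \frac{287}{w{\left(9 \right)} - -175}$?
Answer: $\frac{11111}{10440} \approx 1.0643$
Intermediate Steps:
$w{\left(D \right)} = -4 + D$ ($w{\left(D \right)} = D - 4 = -4 + D$)
$\frac{246}{-464} + \frac{287}{w{\left(9 \right)} - -175} = \frac{246}{-464} + \frac{287}{\left(-4 + 9\right) - -175} = 246 \left(- \frac{1}{464}\right) + \frac{287}{5 + 175} = - \frac{123}{232} + \frac{287}{180} = \frac{11111}{10440}$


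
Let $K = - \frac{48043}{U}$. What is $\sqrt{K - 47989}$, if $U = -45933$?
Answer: $\frac{i \sqrt{101246928467502}}{45933} \approx 219.06 i$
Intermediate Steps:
$K = \frac{48043}{45933}$ ($K = - \frac{48043}{-45933} = \left(-48043\right) \left(- \frac{1}{45933}\right) = \frac{48043}{45933} \approx 1.0459$)
$\sqrt{K - 47989} = \sqrt{\frac{48043}{45933} - 47989} = \sqrt{- \frac{2204230694}{45933}} = \frac{i \sqrt{101246928467502}}{45933}$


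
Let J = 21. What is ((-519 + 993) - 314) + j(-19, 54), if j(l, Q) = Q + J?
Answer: 235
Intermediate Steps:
j(l, Q) = 21 + Q (j(l, Q) = Q + 21 = 21 + Q)
((-519 + 993) - 314) + j(-19, 54) = ((-519 + 993) - 314) + (21 + 54) = (474 - 314) + 75 = 160 + 75 = 235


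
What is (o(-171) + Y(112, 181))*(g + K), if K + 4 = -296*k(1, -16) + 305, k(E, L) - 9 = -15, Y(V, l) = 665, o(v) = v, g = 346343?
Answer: 172119480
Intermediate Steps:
k(E, L) = -6 (k(E, L) = 9 - 15 = -6)
K = 2077 (K = -4 + (-296*(-6) + 305) = -4 + (1776 + 305) = -4 + 2081 = 2077)
(o(-171) + Y(112, 181))*(g + K) = (-171 + 665)*(346343 + 2077) = 494*348420 = 172119480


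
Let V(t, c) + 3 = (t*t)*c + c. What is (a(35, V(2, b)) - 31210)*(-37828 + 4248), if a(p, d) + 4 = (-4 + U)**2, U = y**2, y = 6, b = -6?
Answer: 1013780200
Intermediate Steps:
V(t, c) = -3 + c + c*t**2 (V(t, c) = -3 + ((t*t)*c + c) = -3 + (t**2*c + c) = -3 + (c*t**2 + c) = -3 + (c + c*t**2) = -3 + c + c*t**2)
U = 36 (U = 6**2 = 36)
a(p, d) = 1020 (a(p, d) = -4 + (-4 + 36)**2 = -4 + 32**2 = -4 + 1024 = 1020)
(a(35, V(2, b)) - 31210)*(-37828 + 4248) = (1020 - 31210)*(-37828 + 4248) = -30190*(-33580) = 1013780200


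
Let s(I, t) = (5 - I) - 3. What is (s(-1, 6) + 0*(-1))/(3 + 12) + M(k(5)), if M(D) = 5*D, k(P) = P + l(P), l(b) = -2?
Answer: 76/5 ≈ 15.200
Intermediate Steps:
s(I, t) = 2 - I
k(P) = -2 + P (k(P) = P - 2 = -2 + P)
(s(-1, 6) + 0*(-1))/(3 + 12) + M(k(5)) = ((2 - 1*(-1)) + 0*(-1))/(3 + 12) + 5*(-2 + 5) = ((2 + 1) + 0)/15 + 5*3 = (3 + 0)*(1/15) + 15 = 3*(1/15) + 15 = 1/5 + 15 = 76/5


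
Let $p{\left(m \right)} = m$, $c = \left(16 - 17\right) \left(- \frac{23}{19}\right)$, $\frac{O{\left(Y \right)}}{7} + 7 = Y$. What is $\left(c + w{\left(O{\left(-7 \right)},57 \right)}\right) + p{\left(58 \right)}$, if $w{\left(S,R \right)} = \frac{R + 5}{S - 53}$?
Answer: $\frac{168697}{2869} \approx 58.8$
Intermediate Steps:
$O{\left(Y \right)} = -49 + 7 Y$
$w{\left(S,R \right)} = \frac{5 + R}{-53 + S}$
$c = \frac{23}{19}$ ($c = - \frac{-23}{19} = \left(-1\right) \left(- \frac{23}{19}\right) = \frac{23}{19} \approx 1.2105$)
$\left(c + w{\left(O{\left(-7 \right)},57 \right)}\right) + p{\left(58 \right)} = \left(\frac{23}{19} + \frac{5 + 57}{-53 + \left(-49 + 7 \left(-7\right)\right)}\right) + 58 = \left(\frac{23}{19} + \frac{1}{-53 - 98} \cdot 62\right) + 58 = \left(\frac{23}{19} + \frac{1}{-151} \cdot 62\right) + 58 = \left(\frac{23}{19} - \frac{62}{151}\right) + 58 = \frac{2295}{2869} + 58 = \frac{168697}{2869}$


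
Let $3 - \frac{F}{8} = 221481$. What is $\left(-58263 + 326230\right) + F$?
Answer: $-1503857$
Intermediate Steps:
$F = -1771824$ ($F = 24 - 1771848 = -1771824$)
$\left(-58263 + 326230\right) + F = \left(-58263 + 326230\right) - 1771824 = 267967 - 1771824 = -1503857$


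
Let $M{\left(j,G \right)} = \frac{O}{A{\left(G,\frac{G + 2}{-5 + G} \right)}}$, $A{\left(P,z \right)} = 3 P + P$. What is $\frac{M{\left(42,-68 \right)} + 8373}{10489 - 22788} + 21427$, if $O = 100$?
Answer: $\frac{17919516425}{836332} \approx 21426.0$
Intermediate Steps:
$A{\left(P,z \right)} = 4 P$
$M{\left(j,G \right)} = \frac{25}{G}$ ($M{\left(j,G \right)} = \frac{100}{4 G} = 100 \frac{1}{4 G} = \frac{25}{G}$)
$\frac{M{\left(42,-68 \right)} + 8373}{10489 - 22788} + 21427 = \frac{\frac{25}{-68} + 8373}{10489 - 22788} + 21427 = \frac{25 \left(- \frac{1}{68}\right) + 8373}{-12299} + 21427 = \left(- \frac{25}{68} + 8373\right) \left(- \frac{1}{12299}\right) + 21427 = \frac{569339}{68} \left(- \frac{1}{12299}\right) + 21427 = - \frac{569339}{836332} + 21427 = \frac{17919516425}{836332}$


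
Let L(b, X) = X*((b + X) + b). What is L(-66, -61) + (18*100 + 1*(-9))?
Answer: 13564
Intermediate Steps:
L(b, X) = X*(X + 2*b) (L(b, X) = X*((X + b) + b) = X*(X + 2*b))
L(-66, -61) + (18*100 + 1*(-9)) = -61*(-61 + 2*(-66)) + (18*100 + 1*(-9)) = -61*(-61 - 132) + (1800 - 9) = -61*(-193) + 1791 = 11773 + 1791 = 13564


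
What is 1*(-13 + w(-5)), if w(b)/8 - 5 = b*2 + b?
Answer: -93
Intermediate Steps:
w(b) = 40 + 24*b (w(b) = 40 + 8*(b*2 + b) = 40 + 8*(2*b + b) = 40 + 8*(3*b) = 40 + 24*b)
1*(-13 + w(-5)) = 1*(-13 + (40 + 24*(-5))) = 1*(-13 + (40 - 120)) = 1*(-13 - 80) = 1*(-93) = -93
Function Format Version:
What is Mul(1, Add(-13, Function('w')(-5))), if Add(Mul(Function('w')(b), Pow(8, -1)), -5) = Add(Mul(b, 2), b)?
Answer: -93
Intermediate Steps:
Function('w')(b) = Add(40, Mul(24, b)) (Function('w')(b) = Add(40, Mul(8, Add(Mul(b, 2), b))) = Add(40, Mul(8, Add(Mul(2, b), b))) = Add(40, Mul(8, Mul(3, b))) = Add(40, Mul(24, b)))
Mul(1, Add(-13, Function('w')(-5))) = Mul(1, Add(-13, Add(40, Mul(24, -5)))) = Mul(1, Add(-13, Add(40, -120))) = Mul(1, Add(-13, -80)) = Mul(1, -93) = -93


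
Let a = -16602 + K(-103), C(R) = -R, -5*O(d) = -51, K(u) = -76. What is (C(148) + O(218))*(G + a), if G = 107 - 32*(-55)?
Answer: 10204779/5 ≈ 2.0410e+6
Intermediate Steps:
O(d) = 51/5 (O(d) = -⅕*(-51) = 51/5)
a = -16678 (a = -16602 - 76 = -16678)
G = 1867 (G = 107 + 1760 = 1867)
(C(148) + O(218))*(G + a) = (-1*148 + 51/5)*(1867 - 16678) = (-148 + 51/5)*(-14811) = -689/5*(-14811) = 10204779/5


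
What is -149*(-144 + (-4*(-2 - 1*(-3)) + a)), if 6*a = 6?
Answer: 21903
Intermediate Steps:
a = 1 (a = (⅙)*6 = 1)
-149*(-144 + (-4*(-2 - 1*(-3)) + a)) = -149*(-144 + (-4*(-2 - 1*(-3)) + 1)) = -149*(-144 + (-4*(-2 + 3) + 1)) = -149*(-144 + (-4*1 + 1)) = -149*(-144 + (-4 + 1)) = -149*(-144 - 3) = -149*(-147) = 21903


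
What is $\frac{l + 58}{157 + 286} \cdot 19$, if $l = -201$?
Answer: $- \frac{2717}{443} \approx -6.1332$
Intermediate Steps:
$\frac{l + 58}{157 + 286} \cdot 19 = \frac{-201 + 58}{157 + 286} \cdot 19 = - \frac{143}{443} \cdot 19 = \left(-143\right) \frac{1}{443} \cdot 19 = \left(- \frac{143}{443}\right) 19 = - \frac{2717}{443}$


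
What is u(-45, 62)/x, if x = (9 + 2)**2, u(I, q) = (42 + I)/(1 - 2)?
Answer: 3/121 ≈ 0.024793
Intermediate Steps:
u(I, q) = -42 - I (u(I, q) = (42 + I)/(-1) = (42 + I)*(-1) = -42 - I)
x = 121 (x = 11**2 = 121)
u(-45, 62)/x = (-42 - 1*(-45))/121 = (-42 + 45)*(1/121) = 3*(1/121) = 3/121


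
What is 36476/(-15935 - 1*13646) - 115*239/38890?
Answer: -446317085/230081018 ≈ -1.9398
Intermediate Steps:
36476/(-15935 - 1*13646) - 115*239/38890 = 36476/(-15935 - 13646) - 27485*1/38890 = 36476/(-29581) - 5497/7778 = 36476*(-1/29581) - 5497/7778 = -36476/29581 - 5497/7778 = -446317085/230081018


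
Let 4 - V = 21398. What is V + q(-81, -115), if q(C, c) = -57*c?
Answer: -14839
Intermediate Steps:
V = -21394 (V = 4 - 1*21398 = 4 - 21398 = -21394)
V + q(-81, -115) = -21394 - 57*(-115) = -21394 + 6555 = -14839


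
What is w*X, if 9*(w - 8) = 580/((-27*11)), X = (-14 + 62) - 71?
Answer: -478492/2673 ≈ -179.01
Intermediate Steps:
X = -23 (X = 48 - 71 = -23)
w = 20804/2673 (w = 8 + (580/((-27*11)))/9 = 8 + (580/(-297))/9 = 8 + (580*(-1/297))/9 = 8 + (⅑)*(-580/297) = 8 - 580/2673 = 20804/2673 ≈ 7.7830)
w*X = (20804/2673)*(-23) = -478492/2673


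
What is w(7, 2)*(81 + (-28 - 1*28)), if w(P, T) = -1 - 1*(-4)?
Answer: 75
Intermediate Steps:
w(P, T) = 3 (w(P, T) = -1 + 4 = 3)
w(7, 2)*(81 + (-28 - 1*28)) = 3*(81 + (-28 - 1*28)) = 3*(81 + (-28 - 28)) = 3*(81 - 56) = 3*25 = 75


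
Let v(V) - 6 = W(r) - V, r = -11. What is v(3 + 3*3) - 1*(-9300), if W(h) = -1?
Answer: 9293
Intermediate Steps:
v(V) = 5 - V (v(V) = 6 + (-1 - V) = 5 - V)
v(3 + 3*3) - 1*(-9300) = (5 - (3 + 3*3)) - 1*(-9300) = (5 - (3 + 9)) + 9300 = (5 - 1*12) + 9300 = (5 - 12) + 9300 = -7 + 9300 = 9293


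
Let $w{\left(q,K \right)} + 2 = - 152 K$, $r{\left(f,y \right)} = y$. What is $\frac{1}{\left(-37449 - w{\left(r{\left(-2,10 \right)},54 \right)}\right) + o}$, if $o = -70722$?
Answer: $- \frac{1}{99961} \approx -1.0004 \cdot 10^{-5}$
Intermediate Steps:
$w{\left(q,K \right)} = -2 - 152 K$
$\frac{1}{\left(-37449 - w{\left(r{\left(-2,10 \right)},54 \right)}\right) + o} = \frac{1}{\left(-37449 - \left(-2 - 8208\right)\right) - 70722} = \frac{1}{\left(-37449 - -8210\right) - 70722} = \frac{1}{\left(-37449 + 8210\right) - 70722} = \frac{1}{-29239 - 70722} = \frac{1}{-99961} = - \frac{1}{99961}$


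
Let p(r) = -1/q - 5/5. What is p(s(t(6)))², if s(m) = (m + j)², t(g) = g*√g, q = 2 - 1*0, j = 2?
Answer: 9/4 ≈ 2.2500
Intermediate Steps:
q = 2 (q = 2 + 0 = 2)
t(g) = g^(3/2)
s(m) = (2 + m)² (s(m) = (m + 2)² = (2 + m)²)
p(r) = -3/2 (p(r) = -1/2 - 5/5 = -1*½ - 5*⅕ = -½ - 1 = -3/2)
p(s(t(6)))² = (-3/2)² = 9/4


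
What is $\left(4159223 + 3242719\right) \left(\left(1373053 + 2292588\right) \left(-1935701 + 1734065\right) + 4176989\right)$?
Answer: $-5470930859488496154$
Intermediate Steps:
$\left(4159223 + 3242719\right) \left(\left(1373053 + 2292588\right) \left(-1935701 + 1734065\right) + 4176989\right) = 7401942 \left(3665641 \left(-201636\right) + 4176989\right) = 7401942 \left(-739125188676 + 4176989\right) = 7401942 \left(-739121011687\right) = -5470930859488496154$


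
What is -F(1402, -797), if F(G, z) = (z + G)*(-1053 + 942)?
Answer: 67155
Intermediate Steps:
F(G, z) = -111*G - 111*z (F(G, z) = (G + z)*(-111) = -111*G - 111*z)
-F(1402, -797) = -(-111*1402 - 111*(-797)) = -(-155622 + 88467) = -1*(-67155) = 67155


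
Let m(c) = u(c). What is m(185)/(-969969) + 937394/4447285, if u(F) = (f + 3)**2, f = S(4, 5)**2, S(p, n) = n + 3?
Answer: 52310544613/253748740245 ≈ 0.20615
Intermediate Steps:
S(p, n) = 3 + n
f = 64 (f = (3 + 5)**2 = 8**2 = 64)
u(F) = 4489 (u(F) = (64 + 3)**2 = 67**2 = 4489)
m(c) = 4489
m(185)/(-969969) + 937394/4447285 = 4489/(-969969) + 937394/4447285 = 4489*(-1/969969) + 937394*(1/4447285) = -4489/969969 + 937394/4447285 = 52310544613/253748740245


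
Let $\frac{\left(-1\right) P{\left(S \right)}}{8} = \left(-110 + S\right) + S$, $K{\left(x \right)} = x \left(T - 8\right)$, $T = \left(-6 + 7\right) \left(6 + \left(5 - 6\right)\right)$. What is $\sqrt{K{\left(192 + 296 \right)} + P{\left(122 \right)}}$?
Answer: $2 i \sqrt{634} \approx 50.359 i$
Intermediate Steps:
$T = 5$ ($T = 1 \left(6 + \left(5 - 6\right)\right) = 1 \left(6 - 1\right) = 1 \cdot 5 = 5$)
$K{\left(x \right)} = - 3 x$ ($K{\left(x \right)} = x \left(5 - 8\right) = x \left(-3\right) = - 3 x$)
$P{\left(S \right)} = 880 - 16 S$ ($P{\left(S \right)} = - 8 \left(\left(-110 + S\right) + S\right) = - 8 \left(-110 + 2 S\right) = 880 - 16 S$)
$\sqrt{K{\left(192 + 296 \right)} + P{\left(122 \right)}} = \sqrt{- 3 \left(192 + 296\right) + \left(880 - 1952\right)} = \sqrt{\left(-3\right) 488 + \left(880 - 1952\right)} = \sqrt{-1464 - 1072} = \sqrt{-2536} = 2 i \sqrt{634}$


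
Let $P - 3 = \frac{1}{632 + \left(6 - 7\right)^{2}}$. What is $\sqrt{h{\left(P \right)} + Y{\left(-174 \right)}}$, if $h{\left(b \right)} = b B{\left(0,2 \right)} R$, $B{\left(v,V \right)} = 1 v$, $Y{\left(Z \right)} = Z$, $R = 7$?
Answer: $i \sqrt{174} \approx 13.191 i$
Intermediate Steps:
$B{\left(v,V \right)} = v$
$P = \frac{1900}{633}$ ($P = 3 + \frac{1}{632 + \left(6 - 7\right)^{2}} = 3 + \frac{1}{632 + \left(-1\right)^{2}} = 3 + \frac{1}{632 + 1} = 3 + \frac{1}{633} = \frac{1900}{633} \approx 3.0016$)
$h{\left(b \right)} = 0$ ($h{\left(b \right)} = b 0 \cdot 7 = 0 \cdot 7 = 0$)
$\sqrt{h{\left(P \right)} + Y{\left(-174 \right)}} = \sqrt{0 - 174} = \sqrt{-174} = i \sqrt{174}$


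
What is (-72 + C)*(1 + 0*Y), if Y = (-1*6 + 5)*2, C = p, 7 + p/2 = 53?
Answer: 20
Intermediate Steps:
p = 92 (p = -14 + 2*53 = -14 + 106 = 92)
C = 92
Y = -2 (Y = (-6 + 5)*2 = -1*2 = -2)
(-72 + C)*(1 + 0*Y) = (-72 + 92)*(1 + 0*(-2)) = 20*(1 + 0) = 20*1 = 20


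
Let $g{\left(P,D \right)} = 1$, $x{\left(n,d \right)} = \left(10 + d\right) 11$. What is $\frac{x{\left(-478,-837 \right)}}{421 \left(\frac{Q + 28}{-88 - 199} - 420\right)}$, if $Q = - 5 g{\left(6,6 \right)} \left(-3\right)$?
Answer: $\frac{2610839}{50765443} \approx 0.051429$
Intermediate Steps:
$x{\left(n,d \right)} = 110 + 11 d$
$Q = 15$ ($Q = \left(-5\right) 1 \left(-3\right) = \left(-5\right) \left(-3\right) = 15$)
$\frac{x{\left(-478,-837 \right)}}{421 \left(\frac{Q + 28}{-88 - 199} - 420\right)} = \frac{110 + 11 \left(-837\right)}{421 \left(\frac{15 + 28}{-88 - 199} - 420\right)} = \frac{110 - 9207}{421 \left(\frac{43}{-287} - 420\right)} = - \frac{9097}{421 \left(43 \left(- \frac{1}{287}\right) - 420\right)} = - \frac{9097}{421 \left(- \frac{43}{287} - 420\right)} = - \frac{9097}{421 \left(- \frac{120583}{287}\right)} = - \frac{9097}{- \frac{50765443}{287}} = \left(-9097\right) \left(- \frac{287}{50765443}\right) = \frac{2610839}{50765443}$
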